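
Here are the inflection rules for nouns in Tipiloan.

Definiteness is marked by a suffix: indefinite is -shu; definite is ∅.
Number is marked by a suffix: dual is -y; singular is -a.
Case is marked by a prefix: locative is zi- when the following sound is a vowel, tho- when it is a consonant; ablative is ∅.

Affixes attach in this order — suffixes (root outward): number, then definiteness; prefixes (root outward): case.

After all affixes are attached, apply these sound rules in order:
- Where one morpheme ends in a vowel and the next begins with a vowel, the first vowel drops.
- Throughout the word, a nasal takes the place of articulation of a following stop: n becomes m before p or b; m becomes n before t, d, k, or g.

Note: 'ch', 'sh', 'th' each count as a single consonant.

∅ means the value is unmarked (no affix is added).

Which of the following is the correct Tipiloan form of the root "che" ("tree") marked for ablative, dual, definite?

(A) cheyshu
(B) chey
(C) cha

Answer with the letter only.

B

case = ablative: zero marking, form stays che.
Attach number dual -y → chey.
definiteness = definite: zero marking, form stays chey.
Vowel deletion: no change.
Nasal assimilation: no change.
So the correct form is chey, option (B).
(C) cha is wrong: it uses singular instead of dual for number.
(A) cheyshu is wrong: it uses indefinite instead of definite for definiteness.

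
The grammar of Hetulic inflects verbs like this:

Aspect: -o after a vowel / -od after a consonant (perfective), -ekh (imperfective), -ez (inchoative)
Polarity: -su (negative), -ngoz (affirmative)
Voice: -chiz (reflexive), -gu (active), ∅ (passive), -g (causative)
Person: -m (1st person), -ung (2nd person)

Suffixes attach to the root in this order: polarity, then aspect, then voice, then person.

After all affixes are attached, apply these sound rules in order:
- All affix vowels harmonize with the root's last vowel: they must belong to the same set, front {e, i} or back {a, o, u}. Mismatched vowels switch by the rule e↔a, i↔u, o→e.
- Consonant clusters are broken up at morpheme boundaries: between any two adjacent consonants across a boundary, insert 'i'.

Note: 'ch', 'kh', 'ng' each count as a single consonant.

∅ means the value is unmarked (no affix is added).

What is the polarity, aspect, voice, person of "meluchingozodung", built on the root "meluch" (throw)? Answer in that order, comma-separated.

Segment: meluch-ngoz-od-ung.
polarity: -ngoz → affirmative.
aspect: -o/od → perfective.
voice: ∅ → passive.
person: -ung → 2nd person.

affirmative, perfective, passive, 2nd person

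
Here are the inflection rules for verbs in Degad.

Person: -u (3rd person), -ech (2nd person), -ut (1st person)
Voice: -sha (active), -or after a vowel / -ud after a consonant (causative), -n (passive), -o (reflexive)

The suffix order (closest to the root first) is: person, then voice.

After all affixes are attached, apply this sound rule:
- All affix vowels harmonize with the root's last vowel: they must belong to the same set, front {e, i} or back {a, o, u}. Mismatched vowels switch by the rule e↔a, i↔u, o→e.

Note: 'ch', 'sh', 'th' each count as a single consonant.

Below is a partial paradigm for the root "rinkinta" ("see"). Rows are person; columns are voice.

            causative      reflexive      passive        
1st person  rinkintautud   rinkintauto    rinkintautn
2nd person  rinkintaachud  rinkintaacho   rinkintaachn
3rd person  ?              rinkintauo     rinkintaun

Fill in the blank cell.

Attach person 3rd person -u → rinkintau.
Attach voice causative -or (after vowel 'u') → rinkintauor.
Vowel harmony: no change.

rinkintauor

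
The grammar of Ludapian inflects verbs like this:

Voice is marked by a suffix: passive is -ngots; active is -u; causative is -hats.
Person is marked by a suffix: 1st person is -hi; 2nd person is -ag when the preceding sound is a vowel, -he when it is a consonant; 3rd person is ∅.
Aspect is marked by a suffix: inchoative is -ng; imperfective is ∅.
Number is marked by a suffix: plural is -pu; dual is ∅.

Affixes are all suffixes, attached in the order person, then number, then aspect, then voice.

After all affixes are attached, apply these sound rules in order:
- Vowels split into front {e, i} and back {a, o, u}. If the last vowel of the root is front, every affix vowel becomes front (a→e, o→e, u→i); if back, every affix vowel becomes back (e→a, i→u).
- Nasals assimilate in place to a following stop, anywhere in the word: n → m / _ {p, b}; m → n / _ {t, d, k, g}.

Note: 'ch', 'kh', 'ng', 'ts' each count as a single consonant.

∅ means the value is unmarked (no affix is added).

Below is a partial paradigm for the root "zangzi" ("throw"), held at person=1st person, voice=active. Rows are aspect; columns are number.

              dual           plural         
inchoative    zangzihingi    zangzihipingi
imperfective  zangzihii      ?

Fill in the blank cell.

zangzihipii

Attach person 1st person -hi → zangzihi.
Attach number plural -pu → zangzihipu.
aspect = imperfective: zero marking, form stays zangzihipu.
Attach voice active -u → zangzihipuu.
Apply vowel harmony: zangzihipuu → zangzihipii.
Nasal assimilation: no change.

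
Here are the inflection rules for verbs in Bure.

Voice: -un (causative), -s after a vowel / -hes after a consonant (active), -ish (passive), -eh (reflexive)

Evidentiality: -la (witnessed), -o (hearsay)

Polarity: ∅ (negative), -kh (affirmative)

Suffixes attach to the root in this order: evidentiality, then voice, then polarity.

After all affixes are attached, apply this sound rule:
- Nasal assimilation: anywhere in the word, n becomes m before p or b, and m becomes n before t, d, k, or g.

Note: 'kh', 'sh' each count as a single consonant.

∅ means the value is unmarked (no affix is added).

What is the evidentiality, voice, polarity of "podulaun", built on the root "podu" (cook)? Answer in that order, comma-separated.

witnessed, causative, negative

Segment: podu-la-un.
evidentiality: -la → witnessed.
voice: -un → causative.
polarity: ∅ → negative.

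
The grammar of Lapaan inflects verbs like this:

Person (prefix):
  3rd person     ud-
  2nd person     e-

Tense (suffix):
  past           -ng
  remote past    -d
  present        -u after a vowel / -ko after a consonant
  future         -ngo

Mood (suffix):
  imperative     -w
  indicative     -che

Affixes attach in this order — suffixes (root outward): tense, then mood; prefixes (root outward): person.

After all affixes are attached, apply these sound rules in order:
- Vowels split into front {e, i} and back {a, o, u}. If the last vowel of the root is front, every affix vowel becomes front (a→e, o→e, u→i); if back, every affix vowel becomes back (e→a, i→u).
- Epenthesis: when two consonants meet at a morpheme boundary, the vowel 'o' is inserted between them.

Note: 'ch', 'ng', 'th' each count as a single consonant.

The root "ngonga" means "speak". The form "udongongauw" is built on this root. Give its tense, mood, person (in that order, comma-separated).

Segment: ud-ngonga-u-w.
tense: -u/ko → present.
mood: -w → imperative.
person: ud- → 3rd person.

present, imperative, 3rd person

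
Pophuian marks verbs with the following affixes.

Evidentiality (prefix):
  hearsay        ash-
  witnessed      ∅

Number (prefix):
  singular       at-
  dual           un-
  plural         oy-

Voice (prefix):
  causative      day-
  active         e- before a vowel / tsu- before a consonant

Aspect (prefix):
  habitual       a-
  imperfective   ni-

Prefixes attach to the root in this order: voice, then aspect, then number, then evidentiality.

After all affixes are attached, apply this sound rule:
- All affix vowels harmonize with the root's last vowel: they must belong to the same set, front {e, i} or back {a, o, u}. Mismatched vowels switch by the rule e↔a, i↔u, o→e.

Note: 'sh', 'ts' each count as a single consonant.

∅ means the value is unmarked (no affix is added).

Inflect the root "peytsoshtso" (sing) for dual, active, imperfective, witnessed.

unnutsupeytsoshtso

Attach voice active tsu- (before consonant 'p') → tsupeytsoshtso.
Attach aspect imperfective ni- → nitsupeytsoshtso.
Attach number dual un- → unnitsupeytsoshtso.
evidentiality = witnessed: zero marking, form stays unnitsupeytsoshtso.
Apply vowel harmony: unnitsupeytsoshtso → unnutsupeytsoshtso.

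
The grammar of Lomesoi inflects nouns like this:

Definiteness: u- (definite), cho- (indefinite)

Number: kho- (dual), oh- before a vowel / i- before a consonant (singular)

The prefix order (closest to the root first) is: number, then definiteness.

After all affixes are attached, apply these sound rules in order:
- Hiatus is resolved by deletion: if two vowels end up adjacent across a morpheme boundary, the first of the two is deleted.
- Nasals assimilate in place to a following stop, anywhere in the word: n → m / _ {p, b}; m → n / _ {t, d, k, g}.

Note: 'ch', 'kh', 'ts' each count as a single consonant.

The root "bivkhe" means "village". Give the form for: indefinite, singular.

Attach number singular i- (before consonant 'b') → ibivkhe.
Attach definiteness indefinite cho- → choibivkhe.
Apply vowel deletion: choibivkhe → chibivkhe.
Nasal assimilation: no change.

chibivkhe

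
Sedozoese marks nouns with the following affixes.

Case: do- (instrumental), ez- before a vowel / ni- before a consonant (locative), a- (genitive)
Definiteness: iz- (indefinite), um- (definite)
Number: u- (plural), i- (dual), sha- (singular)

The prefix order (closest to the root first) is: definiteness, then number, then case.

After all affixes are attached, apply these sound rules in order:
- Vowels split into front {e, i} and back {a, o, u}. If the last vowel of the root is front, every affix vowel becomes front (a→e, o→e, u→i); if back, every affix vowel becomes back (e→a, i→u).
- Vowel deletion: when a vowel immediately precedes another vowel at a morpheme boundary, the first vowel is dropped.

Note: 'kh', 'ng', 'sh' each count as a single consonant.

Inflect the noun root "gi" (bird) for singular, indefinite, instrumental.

Attach definiteness indefinite iz- → izgi.
Attach number singular sha- → shaizgi.
Attach case instrumental do- → doshaizgi.
Apply vowel harmony: doshaizgi → desheizgi.
Apply vowel deletion: desheizgi → deshizgi.

deshizgi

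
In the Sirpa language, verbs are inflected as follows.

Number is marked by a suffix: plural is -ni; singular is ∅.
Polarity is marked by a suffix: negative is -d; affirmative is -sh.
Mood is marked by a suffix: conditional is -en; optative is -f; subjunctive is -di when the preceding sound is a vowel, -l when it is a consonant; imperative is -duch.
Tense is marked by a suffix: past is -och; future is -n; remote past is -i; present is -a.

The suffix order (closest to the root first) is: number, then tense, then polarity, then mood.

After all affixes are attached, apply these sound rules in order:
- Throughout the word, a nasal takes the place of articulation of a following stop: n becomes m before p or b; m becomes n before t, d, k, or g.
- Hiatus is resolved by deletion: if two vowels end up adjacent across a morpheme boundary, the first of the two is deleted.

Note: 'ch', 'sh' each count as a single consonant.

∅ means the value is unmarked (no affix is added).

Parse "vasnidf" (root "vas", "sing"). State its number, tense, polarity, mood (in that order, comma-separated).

Segment: vas-ni-i-d-f.
number: -ni → plural.
tense: -i → remote past.
polarity: -d → negative.
mood: -f → optative.

plural, remote past, negative, optative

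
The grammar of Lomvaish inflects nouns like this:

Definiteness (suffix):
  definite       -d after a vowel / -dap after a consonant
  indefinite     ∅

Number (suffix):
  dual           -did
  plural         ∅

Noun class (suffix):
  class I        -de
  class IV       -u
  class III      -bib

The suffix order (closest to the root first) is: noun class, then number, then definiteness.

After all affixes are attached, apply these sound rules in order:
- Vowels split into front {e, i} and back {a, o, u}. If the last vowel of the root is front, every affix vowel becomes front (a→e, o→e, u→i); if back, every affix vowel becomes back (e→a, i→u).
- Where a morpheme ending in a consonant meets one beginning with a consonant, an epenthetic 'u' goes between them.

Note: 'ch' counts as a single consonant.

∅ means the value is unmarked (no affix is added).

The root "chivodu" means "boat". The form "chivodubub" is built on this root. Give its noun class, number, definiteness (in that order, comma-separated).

class III, plural, indefinite

Segment: chivodu-bib.
noun class: -bib → class III.
number: ∅ → plural.
definiteness: ∅ → indefinite.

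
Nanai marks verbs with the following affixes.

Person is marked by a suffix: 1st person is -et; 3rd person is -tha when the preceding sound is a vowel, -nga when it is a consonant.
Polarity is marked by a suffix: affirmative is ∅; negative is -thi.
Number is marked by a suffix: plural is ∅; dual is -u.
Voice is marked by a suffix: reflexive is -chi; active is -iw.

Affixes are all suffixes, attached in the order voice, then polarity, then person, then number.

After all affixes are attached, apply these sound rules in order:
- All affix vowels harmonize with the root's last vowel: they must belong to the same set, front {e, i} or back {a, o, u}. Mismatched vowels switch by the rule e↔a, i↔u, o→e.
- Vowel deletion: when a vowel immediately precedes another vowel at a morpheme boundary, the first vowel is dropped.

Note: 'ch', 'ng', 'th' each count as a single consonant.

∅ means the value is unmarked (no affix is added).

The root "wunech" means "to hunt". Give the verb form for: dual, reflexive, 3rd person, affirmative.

wunechchithi

Attach voice reflexive -chi → wunechchi.
polarity = affirmative: zero marking, form stays wunechchi.
Attach person 3rd person -tha (after vowel 'i') → wunechchitha.
Attach number dual -u → wunechchithau.
Apply vowel harmony: wunechchithau → wunechchithei.
Apply vowel deletion: wunechchithei → wunechchithi.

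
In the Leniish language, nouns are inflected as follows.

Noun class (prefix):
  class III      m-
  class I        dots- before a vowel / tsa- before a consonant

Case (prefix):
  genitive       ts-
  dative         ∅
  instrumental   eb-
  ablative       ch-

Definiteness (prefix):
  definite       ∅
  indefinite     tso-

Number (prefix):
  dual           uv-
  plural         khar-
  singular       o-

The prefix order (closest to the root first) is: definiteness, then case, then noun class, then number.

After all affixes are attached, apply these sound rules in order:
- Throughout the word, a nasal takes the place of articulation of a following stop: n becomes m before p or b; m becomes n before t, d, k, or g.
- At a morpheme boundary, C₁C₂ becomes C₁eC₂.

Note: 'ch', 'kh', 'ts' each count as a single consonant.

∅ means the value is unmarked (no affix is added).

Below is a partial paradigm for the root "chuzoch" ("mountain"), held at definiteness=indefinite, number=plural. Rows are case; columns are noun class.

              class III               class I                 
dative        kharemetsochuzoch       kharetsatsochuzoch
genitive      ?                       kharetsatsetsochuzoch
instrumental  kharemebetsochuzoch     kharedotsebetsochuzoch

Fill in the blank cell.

Attach definiteness indefinite tso- → tsochuzoch.
Attach case genitive ts- → tstsochuzoch.
Attach noun class class III m- → mtstsochuzoch.
Attach number plural khar- → kharmtstsochuzoch.
Nasal assimilation: no change.
Apply epenthesis: kharmtstsochuzoch → kharemetsetsochuzoch.

kharemetsetsochuzoch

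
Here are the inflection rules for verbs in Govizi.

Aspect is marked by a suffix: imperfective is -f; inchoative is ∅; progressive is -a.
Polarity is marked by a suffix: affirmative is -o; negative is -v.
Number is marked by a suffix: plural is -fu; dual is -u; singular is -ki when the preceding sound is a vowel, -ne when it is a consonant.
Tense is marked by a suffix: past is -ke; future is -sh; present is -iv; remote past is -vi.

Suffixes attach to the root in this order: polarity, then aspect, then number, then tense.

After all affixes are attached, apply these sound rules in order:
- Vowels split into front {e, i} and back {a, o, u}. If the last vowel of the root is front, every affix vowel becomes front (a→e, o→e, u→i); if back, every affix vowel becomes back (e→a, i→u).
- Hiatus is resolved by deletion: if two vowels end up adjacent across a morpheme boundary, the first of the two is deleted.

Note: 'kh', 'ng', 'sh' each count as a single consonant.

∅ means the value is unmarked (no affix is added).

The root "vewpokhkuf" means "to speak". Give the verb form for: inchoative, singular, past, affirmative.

Attach polarity affirmative -o → vewpokhkufo.
aspect = inchoative: zero marking, form stays vewpokhkufo.
Attach number singular -ki (after vowel 'o') → vewpokhkufoki.
Attach tense past -ke → vewpokhkufokike.
Apply vowel harmony: vewpokhkufokike → vewpokhkufokuka.
Vowel deletion: no change.

vewpokhkufokuka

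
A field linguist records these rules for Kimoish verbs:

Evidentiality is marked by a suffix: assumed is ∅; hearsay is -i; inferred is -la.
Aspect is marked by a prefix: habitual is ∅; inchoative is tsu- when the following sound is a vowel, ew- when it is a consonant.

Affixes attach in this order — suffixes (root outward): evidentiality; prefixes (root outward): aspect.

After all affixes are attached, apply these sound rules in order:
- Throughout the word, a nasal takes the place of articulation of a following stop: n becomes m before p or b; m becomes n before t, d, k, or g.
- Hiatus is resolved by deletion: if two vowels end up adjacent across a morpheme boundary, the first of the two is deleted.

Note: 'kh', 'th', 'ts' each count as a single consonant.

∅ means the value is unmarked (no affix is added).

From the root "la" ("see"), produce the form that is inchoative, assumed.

ewla

evidentiality = assumed: zero marking, form stays la.
Attach aspect inchoative ew- (before consonant 'l') → ewla.
Nasal assimilation: no change.
Vowel deletion: no change.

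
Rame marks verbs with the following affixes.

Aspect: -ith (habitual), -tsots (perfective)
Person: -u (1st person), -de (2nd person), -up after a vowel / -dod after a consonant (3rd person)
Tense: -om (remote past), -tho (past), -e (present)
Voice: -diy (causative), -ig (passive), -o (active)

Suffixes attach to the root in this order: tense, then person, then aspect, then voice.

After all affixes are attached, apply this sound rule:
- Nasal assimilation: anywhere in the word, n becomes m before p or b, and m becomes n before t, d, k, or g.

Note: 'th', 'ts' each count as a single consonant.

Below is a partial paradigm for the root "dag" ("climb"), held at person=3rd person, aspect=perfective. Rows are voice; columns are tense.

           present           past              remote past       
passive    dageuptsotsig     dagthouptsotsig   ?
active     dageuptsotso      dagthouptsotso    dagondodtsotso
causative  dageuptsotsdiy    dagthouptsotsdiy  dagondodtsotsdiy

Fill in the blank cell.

Attach tense remote past -om → dagom.
Attach person 3rd person -dod (after consonant 'm') → dagomdod.
Attach aspect perfective -tsots → dagomdodtsots.
Attach voice passive -ig → dagomdodtsotsig.
Apply nasal assimilation: dagomdodtsotsig → dagondodtsotsig.

dagondodtsotsig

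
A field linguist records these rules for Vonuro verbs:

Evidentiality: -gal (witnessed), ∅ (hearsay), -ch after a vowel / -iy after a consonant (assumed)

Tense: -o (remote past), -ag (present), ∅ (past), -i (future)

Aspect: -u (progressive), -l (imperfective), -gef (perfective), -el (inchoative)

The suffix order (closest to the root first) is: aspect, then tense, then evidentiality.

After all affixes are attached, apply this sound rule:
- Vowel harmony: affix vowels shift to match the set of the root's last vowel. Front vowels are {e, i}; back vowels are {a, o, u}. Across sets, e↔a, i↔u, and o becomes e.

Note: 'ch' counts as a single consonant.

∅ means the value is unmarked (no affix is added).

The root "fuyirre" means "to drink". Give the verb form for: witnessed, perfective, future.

Attach aspect perfective -gef → fuyirregef.
Attach tense future -i → fuyirregefi.
Attach evidentiality witnessed -gal → fuyirregefigal.
Apply vowel harmony: fuyirregefigal → fuyirregefigel.

fuyirregefigel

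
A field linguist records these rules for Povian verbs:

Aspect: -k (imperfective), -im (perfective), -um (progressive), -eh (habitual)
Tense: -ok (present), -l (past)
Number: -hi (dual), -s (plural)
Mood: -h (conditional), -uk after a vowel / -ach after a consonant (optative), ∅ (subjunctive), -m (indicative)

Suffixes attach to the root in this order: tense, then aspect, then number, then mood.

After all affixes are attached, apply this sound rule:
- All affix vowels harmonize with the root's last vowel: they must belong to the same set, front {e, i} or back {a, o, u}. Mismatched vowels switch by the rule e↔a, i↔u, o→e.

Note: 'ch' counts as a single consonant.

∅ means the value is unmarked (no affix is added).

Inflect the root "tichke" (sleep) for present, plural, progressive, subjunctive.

Attach tense present -ok → tichkeok.
Attach aspect progressive -um → tichkeokum.
Attach number plural -s → tichkeokums.
mood = subjunctive: zero marking, form stays tichkeokums.
Apply vowel harmony: tichkeokums → tichkeekims.

tichkeekims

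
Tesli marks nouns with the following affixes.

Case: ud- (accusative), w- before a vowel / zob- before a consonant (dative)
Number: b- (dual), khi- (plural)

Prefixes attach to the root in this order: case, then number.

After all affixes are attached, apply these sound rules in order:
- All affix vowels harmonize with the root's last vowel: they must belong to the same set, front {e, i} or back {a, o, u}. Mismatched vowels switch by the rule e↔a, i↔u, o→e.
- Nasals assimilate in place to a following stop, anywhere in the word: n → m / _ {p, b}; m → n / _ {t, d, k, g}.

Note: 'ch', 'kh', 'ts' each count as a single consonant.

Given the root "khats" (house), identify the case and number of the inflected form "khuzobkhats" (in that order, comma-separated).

dative, plural

Segment: khi-zob-khats.
case: w/zob- → dative.
number: khi- → plural.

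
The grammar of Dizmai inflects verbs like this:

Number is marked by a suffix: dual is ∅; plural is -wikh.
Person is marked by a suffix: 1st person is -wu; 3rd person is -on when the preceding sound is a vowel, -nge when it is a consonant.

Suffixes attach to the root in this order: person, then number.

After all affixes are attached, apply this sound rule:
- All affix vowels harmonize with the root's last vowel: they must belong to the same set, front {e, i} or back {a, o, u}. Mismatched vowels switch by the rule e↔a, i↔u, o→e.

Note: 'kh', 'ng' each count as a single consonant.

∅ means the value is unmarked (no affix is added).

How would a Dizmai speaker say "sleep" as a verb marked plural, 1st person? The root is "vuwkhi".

vuwkhiwiwikh

Attach person 1st person -wu → vuwkhiwu.
Attach number plural -wikh → vuwkhiwuwikh.
Apply vowel harmony: vuwkhiwuwikh → vuwkhiwiwikh.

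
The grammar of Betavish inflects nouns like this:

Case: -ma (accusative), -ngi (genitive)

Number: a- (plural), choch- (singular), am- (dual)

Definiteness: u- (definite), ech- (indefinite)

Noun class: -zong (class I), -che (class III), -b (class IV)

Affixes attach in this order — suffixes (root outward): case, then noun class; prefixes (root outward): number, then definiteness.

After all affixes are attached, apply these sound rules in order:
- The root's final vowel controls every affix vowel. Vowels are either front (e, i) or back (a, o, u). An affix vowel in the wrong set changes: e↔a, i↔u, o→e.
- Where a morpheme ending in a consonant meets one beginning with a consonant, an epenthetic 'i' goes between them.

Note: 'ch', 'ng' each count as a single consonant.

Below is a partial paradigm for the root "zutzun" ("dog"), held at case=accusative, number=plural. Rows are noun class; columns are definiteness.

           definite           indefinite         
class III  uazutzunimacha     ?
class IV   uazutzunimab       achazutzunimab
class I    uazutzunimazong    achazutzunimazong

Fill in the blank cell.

achazutzunimacha

Attach case accusative -ma → zutzunma.
Attach number plural a- → azutzunma.
Attach noun class class III -che → azutzunmache.
Attach definiteness indefinite ech- → echazutzunmache.
Apply vowel harmony: echazutzunmache → achazutzunmacha.
Apply epenthesis: achazutzunmacha → achazutzunimacha.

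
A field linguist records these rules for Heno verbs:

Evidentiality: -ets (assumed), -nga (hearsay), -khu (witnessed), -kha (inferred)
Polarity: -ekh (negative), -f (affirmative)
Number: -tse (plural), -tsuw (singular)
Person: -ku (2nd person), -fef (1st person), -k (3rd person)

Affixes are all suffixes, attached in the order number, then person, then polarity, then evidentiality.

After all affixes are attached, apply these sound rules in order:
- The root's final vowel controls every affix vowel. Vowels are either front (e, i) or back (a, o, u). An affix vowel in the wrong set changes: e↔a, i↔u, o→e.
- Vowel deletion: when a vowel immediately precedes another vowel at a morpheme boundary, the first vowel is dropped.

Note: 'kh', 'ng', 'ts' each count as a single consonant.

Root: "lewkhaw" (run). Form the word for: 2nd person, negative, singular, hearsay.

Attach number singular -tsuw → lewkhawtsuw.
Attach person 2nd person -ku → lewkhawtsuwku.
Attach polarity negative -ekh → lewkhawtsuwkuekh.
Attach evidentiality hearsay -nga → lewkhawtsuwkuekhnga.
Apply vowel harmony: lewkhawtsuwkuekhnga → lewkhawtsuwkuakhnga.
Apply vowel deletion: lewkhawtsuwkuakhnga → lewkhawtsuwkakhnga.

lewkhawtsuwkakhnga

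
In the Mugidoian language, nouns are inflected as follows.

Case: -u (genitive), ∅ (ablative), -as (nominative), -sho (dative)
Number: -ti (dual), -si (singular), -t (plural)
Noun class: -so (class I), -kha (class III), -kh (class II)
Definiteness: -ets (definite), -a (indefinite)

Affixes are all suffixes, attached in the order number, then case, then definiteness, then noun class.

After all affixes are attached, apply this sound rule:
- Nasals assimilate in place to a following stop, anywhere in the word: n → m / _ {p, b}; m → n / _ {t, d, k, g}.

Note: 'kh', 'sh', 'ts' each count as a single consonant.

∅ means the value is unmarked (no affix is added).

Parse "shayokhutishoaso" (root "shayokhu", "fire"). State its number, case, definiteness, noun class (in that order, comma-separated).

Segment: shayokhu-ti-sho-a-so.
number: -ti → dual.
case: -sho → dative.
definiteness: -a → indefinite.
noun class: -so → class I.

dual, dative, indefinite, class I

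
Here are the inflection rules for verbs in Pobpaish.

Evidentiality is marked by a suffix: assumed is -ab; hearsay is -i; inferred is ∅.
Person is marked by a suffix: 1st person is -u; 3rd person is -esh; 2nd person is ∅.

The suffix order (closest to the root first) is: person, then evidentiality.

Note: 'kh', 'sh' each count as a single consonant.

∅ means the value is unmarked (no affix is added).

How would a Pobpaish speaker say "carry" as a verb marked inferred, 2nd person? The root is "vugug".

person = 2nd person: zero marking, form stays vugug.
evidentiality = inferred: zero marking, form stays vugug.

vugug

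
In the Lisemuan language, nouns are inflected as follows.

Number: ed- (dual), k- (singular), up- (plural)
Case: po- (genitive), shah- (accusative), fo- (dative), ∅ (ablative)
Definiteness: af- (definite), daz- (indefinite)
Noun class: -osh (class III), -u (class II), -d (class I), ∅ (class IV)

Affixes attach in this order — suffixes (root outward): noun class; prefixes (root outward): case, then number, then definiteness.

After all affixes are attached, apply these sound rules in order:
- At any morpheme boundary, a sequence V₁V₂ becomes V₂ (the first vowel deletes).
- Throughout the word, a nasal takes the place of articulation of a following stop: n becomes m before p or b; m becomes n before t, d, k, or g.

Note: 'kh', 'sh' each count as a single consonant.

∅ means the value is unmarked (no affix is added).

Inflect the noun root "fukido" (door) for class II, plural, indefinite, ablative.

dazupfukidu

case = ablative: zero marking, form stays fukido.
Attach number plural up- → upfukido.
Attach noun class class II -u → upfukidou.
Attach definiteness indefinite daz- → dazupfukidou.
Apply vowel deletion: dazupfukidou → dazupfukidu.
Nasal assimilation: no change.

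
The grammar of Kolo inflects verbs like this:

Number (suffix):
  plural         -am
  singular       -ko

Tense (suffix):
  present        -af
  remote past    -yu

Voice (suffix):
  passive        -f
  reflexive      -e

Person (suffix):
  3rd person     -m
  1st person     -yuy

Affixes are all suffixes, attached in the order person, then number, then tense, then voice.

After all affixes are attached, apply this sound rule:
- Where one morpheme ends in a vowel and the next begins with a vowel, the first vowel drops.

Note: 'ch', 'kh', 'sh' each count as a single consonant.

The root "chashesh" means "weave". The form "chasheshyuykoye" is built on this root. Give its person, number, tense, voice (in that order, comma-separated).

1st person, singular, remote past, reflexive

Segment: chashesh-yuy-ko-yu-e.
person: -yuy → 1st person.
number: -ko → singular.
tense: -yu → remote past.
voice: -e → reflexive.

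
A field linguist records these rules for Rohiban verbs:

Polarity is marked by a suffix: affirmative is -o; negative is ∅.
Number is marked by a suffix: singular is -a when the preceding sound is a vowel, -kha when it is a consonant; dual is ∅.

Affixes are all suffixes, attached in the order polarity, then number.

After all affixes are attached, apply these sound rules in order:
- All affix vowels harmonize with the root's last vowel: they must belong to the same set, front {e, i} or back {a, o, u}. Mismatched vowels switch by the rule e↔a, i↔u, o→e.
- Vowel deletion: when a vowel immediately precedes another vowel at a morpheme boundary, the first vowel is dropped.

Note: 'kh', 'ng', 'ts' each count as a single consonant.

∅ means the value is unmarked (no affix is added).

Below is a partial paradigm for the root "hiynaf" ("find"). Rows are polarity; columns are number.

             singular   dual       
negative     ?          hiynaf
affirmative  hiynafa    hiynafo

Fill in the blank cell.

hiynafkha

polarity = negative: zero marking, form stays hiynaf.
Attach number singular -kha (after consonant 'f') → hiynafkha.
Vowel harmony: no change.
Vowel deletion: no change.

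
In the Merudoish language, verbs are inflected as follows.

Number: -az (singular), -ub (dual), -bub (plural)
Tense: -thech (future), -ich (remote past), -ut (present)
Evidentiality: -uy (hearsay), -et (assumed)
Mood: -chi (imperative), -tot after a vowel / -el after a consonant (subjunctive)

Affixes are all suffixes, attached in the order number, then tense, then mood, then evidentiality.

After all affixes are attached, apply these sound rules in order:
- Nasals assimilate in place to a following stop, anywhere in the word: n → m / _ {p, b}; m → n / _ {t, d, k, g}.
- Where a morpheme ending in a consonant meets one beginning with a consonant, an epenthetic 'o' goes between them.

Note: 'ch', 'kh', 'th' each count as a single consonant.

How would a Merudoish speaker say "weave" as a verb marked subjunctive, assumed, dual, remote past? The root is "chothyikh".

chothyikhubichelet

Attach number dual -ub → chothyikhub.
Attach tense remote past -ich → chothyikhubich.
Attach mood subjunctive -el (after consonant 'ch') → chothyikhubichel.
Attach evidentiality assumed -et → chothyikhubichelet.
Nasal assimilation: no change.
Epenthesis: no change.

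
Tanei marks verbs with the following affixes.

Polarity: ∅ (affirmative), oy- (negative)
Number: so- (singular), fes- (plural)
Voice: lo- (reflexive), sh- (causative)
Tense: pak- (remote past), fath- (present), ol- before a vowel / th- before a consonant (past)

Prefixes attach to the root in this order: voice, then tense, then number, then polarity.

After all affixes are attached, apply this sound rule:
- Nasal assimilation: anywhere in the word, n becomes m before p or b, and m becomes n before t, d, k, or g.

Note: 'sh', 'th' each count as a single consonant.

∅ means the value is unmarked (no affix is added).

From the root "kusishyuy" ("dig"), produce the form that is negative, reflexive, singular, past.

Attach voice reflexive lo- → lokusishyuy.
Attach tense past th- (before consonant 'l') → thlokusishyuy.
Attach number singular so- → sothlokusishyuy.
Attach polarity negative oy- → oysothlokusishyuy.
Nasal assimilation: no change.

oysothlokusishyuy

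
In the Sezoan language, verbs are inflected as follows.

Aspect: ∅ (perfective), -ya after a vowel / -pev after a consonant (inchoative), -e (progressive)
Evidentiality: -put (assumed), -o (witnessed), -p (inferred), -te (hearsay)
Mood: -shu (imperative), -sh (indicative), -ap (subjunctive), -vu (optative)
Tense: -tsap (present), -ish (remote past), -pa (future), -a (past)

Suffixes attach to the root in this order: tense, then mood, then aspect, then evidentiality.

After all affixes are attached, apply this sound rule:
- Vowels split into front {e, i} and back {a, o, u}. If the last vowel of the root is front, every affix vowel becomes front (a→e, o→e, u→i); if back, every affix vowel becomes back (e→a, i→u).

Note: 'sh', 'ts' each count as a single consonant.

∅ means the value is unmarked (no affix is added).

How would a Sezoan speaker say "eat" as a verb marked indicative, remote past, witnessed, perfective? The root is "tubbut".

tubbutushsho

Attach tense remote past -ish → tubbutish.
Attach mood indicative -sh → tubbutishsh.
aspect = perfective: zero marking, form stays tubbutishsh.
Attach evidentiality witnessed -o → tubbutishsho.
Apply vowel harmony: tubbutishsho → tubbutushsho.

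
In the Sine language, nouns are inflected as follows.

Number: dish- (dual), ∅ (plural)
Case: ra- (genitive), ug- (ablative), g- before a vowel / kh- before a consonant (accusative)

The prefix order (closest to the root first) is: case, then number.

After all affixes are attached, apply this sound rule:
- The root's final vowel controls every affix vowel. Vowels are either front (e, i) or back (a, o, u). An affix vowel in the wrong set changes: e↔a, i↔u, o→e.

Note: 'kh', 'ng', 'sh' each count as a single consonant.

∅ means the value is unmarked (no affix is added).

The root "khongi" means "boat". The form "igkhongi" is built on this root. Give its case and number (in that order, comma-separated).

ablative, plural

Segment: ug-khongi.
case: ug- → ablative.
number: ∅ → plural.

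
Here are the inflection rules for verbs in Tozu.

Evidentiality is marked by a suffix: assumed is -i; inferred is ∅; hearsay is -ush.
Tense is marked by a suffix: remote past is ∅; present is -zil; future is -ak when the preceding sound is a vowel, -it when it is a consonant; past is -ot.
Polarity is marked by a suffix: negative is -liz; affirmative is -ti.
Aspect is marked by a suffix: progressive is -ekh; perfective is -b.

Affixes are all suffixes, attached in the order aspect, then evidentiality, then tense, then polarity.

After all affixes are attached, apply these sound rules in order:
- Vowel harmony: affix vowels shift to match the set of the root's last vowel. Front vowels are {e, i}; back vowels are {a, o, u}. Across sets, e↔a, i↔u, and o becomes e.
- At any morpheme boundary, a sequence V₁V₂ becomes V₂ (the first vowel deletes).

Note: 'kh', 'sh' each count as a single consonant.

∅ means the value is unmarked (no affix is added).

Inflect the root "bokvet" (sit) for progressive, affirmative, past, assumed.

Attach aspect progressive -ekh → bokvetekh.
Attach evidentiality assumed -i → bokvetekhi.
Attach tense past -ot → bokvetekhiot.
Attach polarity affirmative -ti → bokvetekhiotti.
Apply vowel harmony: bokvetekhiotti → bokvetekhietti.
Apply vowel deletion: bokvetekhietti → bokvetekhetti.

bokvetekhetti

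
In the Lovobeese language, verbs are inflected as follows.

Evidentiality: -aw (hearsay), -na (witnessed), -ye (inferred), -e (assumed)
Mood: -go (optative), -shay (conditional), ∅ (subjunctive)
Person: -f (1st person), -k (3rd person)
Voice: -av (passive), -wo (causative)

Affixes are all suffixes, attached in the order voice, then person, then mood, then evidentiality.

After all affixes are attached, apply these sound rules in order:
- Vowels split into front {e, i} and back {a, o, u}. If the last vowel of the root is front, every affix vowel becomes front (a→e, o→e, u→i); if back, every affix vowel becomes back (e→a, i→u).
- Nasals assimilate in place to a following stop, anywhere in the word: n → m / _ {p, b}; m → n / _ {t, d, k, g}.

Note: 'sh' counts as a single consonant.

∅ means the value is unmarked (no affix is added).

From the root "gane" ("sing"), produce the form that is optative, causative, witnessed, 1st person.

Attach voice causative -wo → ganewo.
Attach person 1st person -f → ganewof.
Attach mood optative -go → ganewofgo.
Attach evidentiality witnessed -na → ganewofgona.
Apply vowel harmony: ganewofgona → ganewefgene.
Nasal assimilation: no change.

ganewefgene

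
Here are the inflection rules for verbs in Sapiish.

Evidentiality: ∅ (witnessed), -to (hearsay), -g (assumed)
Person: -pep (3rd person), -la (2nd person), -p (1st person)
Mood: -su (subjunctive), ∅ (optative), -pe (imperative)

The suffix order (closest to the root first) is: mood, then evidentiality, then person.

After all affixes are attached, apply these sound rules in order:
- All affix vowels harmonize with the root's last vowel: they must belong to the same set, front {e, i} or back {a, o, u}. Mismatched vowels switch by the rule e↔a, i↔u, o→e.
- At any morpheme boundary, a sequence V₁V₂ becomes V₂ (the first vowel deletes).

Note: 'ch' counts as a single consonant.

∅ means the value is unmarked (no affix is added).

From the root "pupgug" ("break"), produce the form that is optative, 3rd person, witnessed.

mood = optative: zero marking, form stays pupgug.
evidentiality = witnessed: zero marking, form stays pupgug.
Attach person 3rd person -pep → pupgugpep.
Apply vowel harmony: pupgugpep → pupgugpap.
Vowel deletion: no change.

pupgugpap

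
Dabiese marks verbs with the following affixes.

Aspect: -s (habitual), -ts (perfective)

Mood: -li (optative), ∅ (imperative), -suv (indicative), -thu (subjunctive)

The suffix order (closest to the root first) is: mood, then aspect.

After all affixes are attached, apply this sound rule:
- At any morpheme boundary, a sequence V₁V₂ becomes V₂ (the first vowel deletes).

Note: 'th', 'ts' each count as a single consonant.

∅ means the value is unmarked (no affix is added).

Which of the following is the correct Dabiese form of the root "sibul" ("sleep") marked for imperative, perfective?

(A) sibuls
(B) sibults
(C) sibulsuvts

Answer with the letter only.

mood = imperative: zero marking, form stays sibul.
Attach aspect perfective -ts → sibults.
Vowel deletion: no change.
So the correct form is sibults, option (B).
(A) sibuls is wrong: it uses habitual instead of perfective for aspect.
(C) sibulsuvts is wrong: it uses indicative instead of imperative for mood.

B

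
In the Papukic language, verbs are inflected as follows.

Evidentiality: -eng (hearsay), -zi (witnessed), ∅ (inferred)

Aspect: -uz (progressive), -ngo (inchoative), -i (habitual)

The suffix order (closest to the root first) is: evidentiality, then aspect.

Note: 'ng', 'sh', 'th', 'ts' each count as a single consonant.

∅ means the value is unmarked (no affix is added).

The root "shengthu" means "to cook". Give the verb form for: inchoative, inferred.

shengthungo

evidentiality = inferred: zero marking, form stays shengthu.
Attach aspect inchoative -ngo → shengthungo.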